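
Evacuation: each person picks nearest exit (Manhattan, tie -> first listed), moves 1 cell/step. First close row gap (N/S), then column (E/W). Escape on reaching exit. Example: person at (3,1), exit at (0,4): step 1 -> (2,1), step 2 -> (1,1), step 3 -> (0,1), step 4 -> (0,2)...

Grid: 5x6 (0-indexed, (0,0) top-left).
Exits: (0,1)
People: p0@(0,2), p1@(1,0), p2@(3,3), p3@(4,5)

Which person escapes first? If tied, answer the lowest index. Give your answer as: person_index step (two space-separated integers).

Answer: 0 1

Derivation:
Step 1: p0:(0,2)->(0,1)->EXIT | p1:(1,0)->(0,0) | p2:(3,3)->(2,3) | p3:(4,5)->(3,5)
Step 2: p0:escaped | p1:(0,0)->(0,1)->EXIT | p2:(2,3)->(1,3) | p3:(3,5)->(2,5)
Step 3: p0:escaped | p1:escaped | p2:(1,3)->(0,3) | p3:(2,5)->(1,5)
Step 4: p0:escaped | p1:escaped | p2:(0,3)->(0,2) | p3:(1,5)->(0,5)
Step 5: p0:escaped | p1:escaped | p2:(0,2)->(0,1)->EXIT | p3:(0,5)->(0,4)
Step 6: p0:escaped | p1:escaped | p2:escaped | p3:(0,4)->(0,3)
Step 7: p0:escaped | p1:escaped | p2:escaped | p3:(0,3)->(0,2)
Step 8: p0:escaped | p1:escaped | p2:escaped | p3:(0,2)->(0,1)->EXIT
Exit steps: [1, 2, 5, 8]
First to escape: p0 at step 1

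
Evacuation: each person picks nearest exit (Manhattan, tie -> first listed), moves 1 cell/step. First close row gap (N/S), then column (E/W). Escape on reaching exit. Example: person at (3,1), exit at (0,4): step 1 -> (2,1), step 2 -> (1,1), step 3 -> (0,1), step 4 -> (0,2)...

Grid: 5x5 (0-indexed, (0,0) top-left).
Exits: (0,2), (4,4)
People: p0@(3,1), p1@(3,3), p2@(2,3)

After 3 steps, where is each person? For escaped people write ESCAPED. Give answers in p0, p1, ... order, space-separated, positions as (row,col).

Step 1: p0:(3,1)->(2,1) | p1:(3,3)->(4,3) | p2:(2,3)->(1,3)
Step 2: p0:(2,1)->(1,1) | p1:(4,3)->(4,4)->EXIT | p2:(1,3)->(0,3)
Step 3: p0:(1,1)->(0,1) | p1:escaped | p2:(0,3)->(0,2)->EXIT

(0,1) ESCAPED ESCAPED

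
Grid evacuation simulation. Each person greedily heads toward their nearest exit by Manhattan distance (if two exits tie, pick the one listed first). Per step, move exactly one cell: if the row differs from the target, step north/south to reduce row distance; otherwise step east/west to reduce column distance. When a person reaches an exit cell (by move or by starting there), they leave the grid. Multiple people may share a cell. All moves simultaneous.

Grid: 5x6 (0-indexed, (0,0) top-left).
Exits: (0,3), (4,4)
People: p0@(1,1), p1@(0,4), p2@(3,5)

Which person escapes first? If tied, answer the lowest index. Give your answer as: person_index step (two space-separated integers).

Step 1: p0:(1,1)->(0,1) | p1:(0,4)->(0,3)->EXIT | p2:(3,5)->(4,5)
Step 2: p0:(0,1)->(0,2) | p1:escaped | p2:(4,5)->(4,4)->EXIT
Step 3: p0:(0,2)->(0,3)->EXIT | p1:escaped | p2:escaped
Exit steps: [3, 1, 2]
First to escape: p1 at step 1

Answer: 1 1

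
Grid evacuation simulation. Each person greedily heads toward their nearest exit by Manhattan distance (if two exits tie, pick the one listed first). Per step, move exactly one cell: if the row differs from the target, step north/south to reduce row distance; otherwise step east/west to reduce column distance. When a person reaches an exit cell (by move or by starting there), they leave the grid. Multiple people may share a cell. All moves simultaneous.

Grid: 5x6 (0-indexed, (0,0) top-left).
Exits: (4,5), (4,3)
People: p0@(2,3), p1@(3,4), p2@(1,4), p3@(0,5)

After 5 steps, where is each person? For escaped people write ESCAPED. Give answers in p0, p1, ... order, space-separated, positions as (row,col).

Step 1: p0:(2,3)->(3,3) | p1:(3,4)->(4,4) | p2:(1,4)->(2,4) | p3:(0,5)->(1,5)
Step 2: p0:(3,3)->(4,3)->EXIT | p1:(4,4)->(4,5)->EXIT | p2:(2,4)->(3,4) | p3:(1,5)->(2,5)
Step 3: p0:escaped | p1:escaped | p2:(3,4)->(4,4) | p3:(2,5)->(3,5)
Step 4: p0:escaped | p1:escaped | p2:(4,4)->(4,5)->EXIT | p3:(3,5)->(4,5)->EXIT

ESCAPED ESCAPED ESCAPED ESCAPED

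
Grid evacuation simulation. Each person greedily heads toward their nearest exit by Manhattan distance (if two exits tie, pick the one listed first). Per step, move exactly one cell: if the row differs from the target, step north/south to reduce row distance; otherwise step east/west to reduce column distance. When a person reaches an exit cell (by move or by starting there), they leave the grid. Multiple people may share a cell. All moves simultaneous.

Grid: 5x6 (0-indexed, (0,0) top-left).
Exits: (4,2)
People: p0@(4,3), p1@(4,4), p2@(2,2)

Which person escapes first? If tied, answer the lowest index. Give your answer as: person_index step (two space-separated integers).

Step 1: p0:(4,3)->(4,2)->EXIT | p1:(4,4)->(4,3) | p2:(2,2)->(3,2)
Step 2: p0:escaped | p1:(4,3)->(4,2)->EXIT | p2:(3,2)->(4,2)->EXIT
Exit steps: [1, 2, 2]
First to escape: p0 at step 1

Answer: 0 1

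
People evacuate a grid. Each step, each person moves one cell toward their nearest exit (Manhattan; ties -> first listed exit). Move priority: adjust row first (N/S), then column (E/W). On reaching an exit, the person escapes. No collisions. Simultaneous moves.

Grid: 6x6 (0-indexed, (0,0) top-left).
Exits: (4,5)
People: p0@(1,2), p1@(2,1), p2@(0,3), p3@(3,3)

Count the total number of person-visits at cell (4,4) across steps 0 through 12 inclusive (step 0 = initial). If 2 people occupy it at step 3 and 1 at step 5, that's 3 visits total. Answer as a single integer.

Step 0: p0@(1,2) p1@(2,1) p2@(0,3) p3@(3,3) -> at (4,4): 0 [-], cum=0
Step 1: p0@(2,2) p1@(3,1) p2@(1,3) p3@(4,3) -> at (4,4): 0 [-], cum=0
Step 2: p0@(3,2) p1@(4,1) p2@(2,3) p3@(4,4) -> at (4,4): 1 [p3], cum=1
Step 3: p0@(4,2) p1@(4,2) p2@(3,3) p3@ESC -> at (4,4): 0 [-], cum=1
Step 4: p0@(4,3) p1@(4,3) p2@(4,3) p3@ESC -> at (4,4): 0 [-], cum=1
Step 5: p0@(4,4) p1@(4,4) p2@(4,4) p3@ESC -> at (4,4): 3 [p0,p1,p2], cum=4
Step 6: p0@ESC p1@ESC p2@ESC p3@ESC -> at (4,4): 0 [-], cum=4
Total visits = 4

Answer: 4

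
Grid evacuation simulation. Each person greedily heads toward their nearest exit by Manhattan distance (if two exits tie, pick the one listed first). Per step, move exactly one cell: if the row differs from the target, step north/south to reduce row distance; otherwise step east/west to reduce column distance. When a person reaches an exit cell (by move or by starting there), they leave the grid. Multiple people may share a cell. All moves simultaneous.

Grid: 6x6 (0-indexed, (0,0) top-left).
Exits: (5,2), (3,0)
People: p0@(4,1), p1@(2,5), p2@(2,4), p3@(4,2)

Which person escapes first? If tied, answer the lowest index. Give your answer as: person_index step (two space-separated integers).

Step 1: p0:(4,1)->(5,1) | p1:(2,5)->(3,5) | p2:(2,4)->(3,4) | p3:(4,2)->(5,2)->EXIT
Step 2: p0:(5,1)->(5,2)->EXIT | p1:(3,5)->(4,5) | p2:(3,4)->(4,4) | p3:escaped
Step 3: p0:escaped | p1:(4,5)->(5,5) | p2:(4,4)->(5,4) | p3:escaped
Step 4: p0:escaped | p1:(5,5)->(5,4) | p2:(5,4)->(5,3) | p3:escaped
Step 5: p0:escaped | p1:(5,4)->(5,3) | p2:(5,3)->(5,2)->EXIT | p3:escaped
Step 6: p0:escaped | p1:(5,3)->(5,2)->EXIT | p2:escaped | p3:escaped
Exit steps: [2, 6, 5, 1]
First to escape: p3 at step 1

Answer: 3 1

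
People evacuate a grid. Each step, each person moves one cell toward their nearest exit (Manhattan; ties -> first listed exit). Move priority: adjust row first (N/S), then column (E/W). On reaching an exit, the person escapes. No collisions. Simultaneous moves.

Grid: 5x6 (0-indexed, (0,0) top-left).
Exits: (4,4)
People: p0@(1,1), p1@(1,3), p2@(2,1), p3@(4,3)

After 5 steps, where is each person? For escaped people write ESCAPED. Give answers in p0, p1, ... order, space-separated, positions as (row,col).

Step 1: p0:(1,1)->(2,1) | p1:(1,3)->(2,3) | p2:(2,1)->(3,1) | p3:(4,3)->(4,4)->EXIT
Step 2: p0:(2,1)->(3,1) | p1:(2,3)->(3,3) | p2:(3,1)->(4,1) | p3:escaped
Step 3: p0:(3,1)->(4,1) | p1:(3,3)->(4,3) | p2:(4,1)->(4,2) | p3:escaped
Step 4: p0:(4,1)->(4,2) | p1:(4,3)->(4,4)->EXIT | p2:(4,2)->(4,3) | p3:escaped
Step 5: p0:(4,2)->(4,3) | p1:escaped | p2:(4,3)->(4,4)->EXIT | p3:escaped

(4,3) ESCAPED ESCAPED ESCAPED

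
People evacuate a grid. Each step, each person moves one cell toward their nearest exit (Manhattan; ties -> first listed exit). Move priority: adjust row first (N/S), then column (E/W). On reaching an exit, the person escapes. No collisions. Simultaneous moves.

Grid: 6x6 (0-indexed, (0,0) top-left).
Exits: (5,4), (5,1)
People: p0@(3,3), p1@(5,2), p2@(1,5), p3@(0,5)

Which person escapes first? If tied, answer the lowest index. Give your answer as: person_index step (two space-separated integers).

Answer: 1 1

Derivation:
Step 1: p0:(3,3)->(4,3) | p1:(5,2)->(5,1)->EXIT | p2:(1,5)->(2,5) | p3:(0,5)->(1,5)
Step 2: p0:(4,3)->(5,3) | p1:escaped | p2:(2,5)->(3,5) | p3:(1,5)->(2,5)
Step 3: p0:(5,3)->(5,4)->EXIT | p1:escaped | p2:(3,5)->(4,5) | p3:(2,5)->(3,5)
Step 4: p0:escaped | p1:escaped | p2:(4,5)->(5,5) | p3:(3,5)->(4,5)
Step 5: p0:escaped | p1:escaped | p2:(5,5)->(5,4)->EXIT | p3:(4,5)->(5,5)
Step 6: p0:escaped | p1:escaped | p2:escaped | p3:(5,5)->(5,4)->EXIT
Exit steps: [3, 1, 5, 6]
First to escape: p1 at step 1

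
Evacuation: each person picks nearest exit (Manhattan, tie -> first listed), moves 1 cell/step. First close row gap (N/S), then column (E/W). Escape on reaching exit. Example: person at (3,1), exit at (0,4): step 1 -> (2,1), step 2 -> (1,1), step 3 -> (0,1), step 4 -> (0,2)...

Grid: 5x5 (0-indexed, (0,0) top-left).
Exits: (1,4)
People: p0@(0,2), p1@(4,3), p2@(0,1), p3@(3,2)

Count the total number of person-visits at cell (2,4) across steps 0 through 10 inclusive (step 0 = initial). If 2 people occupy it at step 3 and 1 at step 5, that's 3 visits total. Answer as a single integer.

Step 0: p0@(0,2) p1@(4,3) p2@(0,1) p3@(3,2) -> at (2,4): 0 [-], cum=0
Step 1: p0@(1,2) p1@(3,3) p2@(1,1) p3@(2,2) -> at (2,4): 0 [-], cum=0
Step 2: p0@(1,3) p1@(2,3) p2@(1,2) p3@(1,2) -> at (2,4): 0 [-], cum=0
Step 3: p0@ESC p1@(1,3) p2@(1,3) p3@(1,3) -> at (2,4): 0 [-], cum=0
Step 4: p0@ESC p1@ESC p2@ESC p3@ESC -> at (2,4): 0 [-], cum=0
Total visits = 0

Answer: 0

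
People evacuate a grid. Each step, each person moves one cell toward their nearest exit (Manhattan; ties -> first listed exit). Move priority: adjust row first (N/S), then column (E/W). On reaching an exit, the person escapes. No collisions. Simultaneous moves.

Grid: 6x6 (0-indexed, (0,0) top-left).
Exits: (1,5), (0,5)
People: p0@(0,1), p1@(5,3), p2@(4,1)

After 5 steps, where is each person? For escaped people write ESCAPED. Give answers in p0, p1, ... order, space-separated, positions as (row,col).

Step 1: p0:(0,1)->(0,2) | p1:(5,3)->(4,3) | p2:(4,1)->(3,1)
Step 2: p0:(0,2)->(0,3) | p1:(4,3)->(3,3) | p2:(3,1)->(2,1)
Step 3: p0:(0,3)->(0,4) | p1:(3,3)->(2,3) | p2:(2,1)->(1,1)
Step 4: p0:(0,4)->(0,5)->EXIT | p1:(2,3)->(1,3) | p2:(1,1)->(1,2)
Step 5: p0:escaped | p1:(1,3)->(1,4) | p2:(1,2)->(1,3)

ESCAPED (1,4) (1,3)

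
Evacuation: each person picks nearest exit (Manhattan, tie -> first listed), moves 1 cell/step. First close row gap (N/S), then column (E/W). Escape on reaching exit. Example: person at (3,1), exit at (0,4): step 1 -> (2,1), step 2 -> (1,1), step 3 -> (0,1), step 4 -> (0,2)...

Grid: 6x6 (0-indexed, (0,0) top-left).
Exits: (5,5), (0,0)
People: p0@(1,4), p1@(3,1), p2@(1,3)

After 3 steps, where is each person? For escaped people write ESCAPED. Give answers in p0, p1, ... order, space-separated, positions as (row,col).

Step 1: p0:(1,4)->(2,4) | p1:(3,1)->(2,1) | p2:(1,3)->(0,3)
Step 2: p0:(2,4)->(3,4) | p1:(2,1)->(1,1) | p2:(0,3)->(0,2)
Step 3: p0:(3,4)->(4,4) | p1:(1,1)->(0,1) | p2:(0,2)->(0,1)

(4,4) (0,1) (0,1)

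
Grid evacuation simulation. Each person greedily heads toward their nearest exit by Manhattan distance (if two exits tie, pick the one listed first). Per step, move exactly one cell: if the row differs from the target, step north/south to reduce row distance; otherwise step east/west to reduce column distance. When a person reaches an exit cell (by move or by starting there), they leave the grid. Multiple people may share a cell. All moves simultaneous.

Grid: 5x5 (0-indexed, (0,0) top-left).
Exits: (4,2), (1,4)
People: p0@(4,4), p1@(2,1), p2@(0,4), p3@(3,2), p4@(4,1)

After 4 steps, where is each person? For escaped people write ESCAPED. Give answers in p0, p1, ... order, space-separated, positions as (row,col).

Step 1: p0:(4,4)->(4,3) | p1:(2,1)->(3,1) | p2:(0,4)->(1,4)->EXIT | p3:(3,2)->(4,2)->EXIT | p4:(4,1)->(4,2)->EXIT
Step 2: p0:(4,3)->(4,2)->EXIT | p1:(3,1)->(4,1) | p2:escaped | p3:escaped | p4:escaped
Step 3: p0:escaped | p1:(4,1)->(4,2)->EXIT | p2:escaped | p3:escaped | p4:escaped

ESCAPED ESCAPED ESCAPED ESCAPED ESCAPED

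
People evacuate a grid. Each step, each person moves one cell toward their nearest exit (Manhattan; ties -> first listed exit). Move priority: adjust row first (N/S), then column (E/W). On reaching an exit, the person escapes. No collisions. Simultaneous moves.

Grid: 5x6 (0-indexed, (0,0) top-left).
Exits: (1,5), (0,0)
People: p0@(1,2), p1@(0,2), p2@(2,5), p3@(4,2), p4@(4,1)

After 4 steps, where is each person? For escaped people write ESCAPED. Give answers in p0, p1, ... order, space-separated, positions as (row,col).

Step 1: p0:(1,2)->(1,3) | p1:(0,2)->(0,1) | p2:(2,5)->(1,5)->EXIT | p3:(4,2)->(3,2) | p4:(4,1)->(3,1)
Step 2: p0:(1,3)->(1,4) | p1:(0,1)->(0,0)->EXIT | p2:escaped | p3:(3,2)->(2,2) | p4:(3,1)->(2,1)
Step 3: p0:(1,4)->(1,5)->EXIT | p1:escaped | p2:escaped | p3:(2,2)->(1,2) | p4:(2,1)->(1,1)
Step 4: p0:escaped | p1:escaped | p2:escaped | p3:(1,2)->(1,3) | p4:(1,1)->(0,1)

ESCAPED ESCAPED ESCAPED (1,3) (0,1)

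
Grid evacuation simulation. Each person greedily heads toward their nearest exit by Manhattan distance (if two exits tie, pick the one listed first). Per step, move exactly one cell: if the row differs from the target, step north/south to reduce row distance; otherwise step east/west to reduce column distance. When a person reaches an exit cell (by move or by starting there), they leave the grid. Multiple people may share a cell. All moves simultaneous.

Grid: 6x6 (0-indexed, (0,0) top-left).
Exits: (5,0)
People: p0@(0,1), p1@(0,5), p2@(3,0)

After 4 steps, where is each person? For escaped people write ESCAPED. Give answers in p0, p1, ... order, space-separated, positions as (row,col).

Step 1: p0:(0,1)->(1,1) | p1:(0,5)->(1,5) | p2:(3,0)->(4,0)
Step 2: p0:(1,1)->(2,1) | p1:(1,5)->(2,5) | p2:(4,0)->(5,0)->EXIT
Step 3: p0:(2,1)->(3,1) | p1:(2,5)->(3,5) | p2:escaped
Step 4: p0:(3,1)->(4,1) | p1:(3,5)->(4,5) | p2:escaped

(4,1) (4,5) ESCAPED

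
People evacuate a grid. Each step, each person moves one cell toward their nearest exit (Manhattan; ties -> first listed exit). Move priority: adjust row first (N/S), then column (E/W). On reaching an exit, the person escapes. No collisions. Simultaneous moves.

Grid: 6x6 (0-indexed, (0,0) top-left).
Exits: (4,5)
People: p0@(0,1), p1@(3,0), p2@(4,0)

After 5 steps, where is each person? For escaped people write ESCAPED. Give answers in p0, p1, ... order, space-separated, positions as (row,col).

Step 1: p0:(0,1)->(1,1) | p1:(3,0)->(4,0) | p2:(4,0)->(4,1)
Step 2: p0:(1,1)->(2,1) | p1:(4,0)->(4,1) | p2:(4,1)->(4,2)
Step 3: p0:(2,1)->(3,1) | p1:(4,1)->(4,2) | p2:(4,2)->(4,3)
Step 4: p0:(3,1)->(4,1) | p1:(4,2)->(4,3) | p2:(4,3)->(4,4)
Step 5: p0:(4,1)->(4,2) | p1:(4,3)->(4,4) | p2:(4,4)->(4,5)->EXIT

(4,2) (4,4) ESCAPED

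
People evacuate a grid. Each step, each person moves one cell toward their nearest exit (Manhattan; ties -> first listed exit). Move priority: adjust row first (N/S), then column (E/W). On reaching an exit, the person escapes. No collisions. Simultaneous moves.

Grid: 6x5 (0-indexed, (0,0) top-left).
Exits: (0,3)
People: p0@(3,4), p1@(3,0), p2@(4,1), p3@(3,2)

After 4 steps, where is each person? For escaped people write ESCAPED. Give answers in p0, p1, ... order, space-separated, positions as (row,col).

Step 1: p0:(3,4)->(2,4) | p1:(3,0)->(2,0) | p2:(4,1)->(3,1) | p3:(3,2)->(2,2)
Step 2: p0:(2,4)->(1,4) | p1:(2,0)->(1,0) | p2:(3,1)->(2,1) | p3:(2,2)->(1,2)
Step 3: p0:(1,4)->(0,4) | p1:(1,0)->(0,0) | p2:(2,1)->(1,1) | p3:(1,2)->(0,2)
Step 4: p0:(0,4)->(0,3)->EXIT | p1:(0,0)->(0,1) | p2:(1,1)->(0,1) | p3:(0,2)->(0,3)->EXIT

ESCAPED (0,1) (0,1) ESCAPED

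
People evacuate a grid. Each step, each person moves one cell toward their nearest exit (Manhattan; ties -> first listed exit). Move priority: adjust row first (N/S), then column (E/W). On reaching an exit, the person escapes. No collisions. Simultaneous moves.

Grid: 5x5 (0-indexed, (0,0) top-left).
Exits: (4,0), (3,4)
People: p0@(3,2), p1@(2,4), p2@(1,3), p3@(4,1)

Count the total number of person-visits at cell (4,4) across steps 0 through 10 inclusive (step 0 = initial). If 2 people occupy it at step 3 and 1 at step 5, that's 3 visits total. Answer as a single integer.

Answer: 0

Derivation:
Step 0: p0@(3,2) p1@(2,4) p2@(1,3) p3@(4,1) -> at (4,4): 0 [-], cum=0
Step 1: p0@(3,3) p1@ESC p2@(2,3) p3@ESC -> at (4,4): 0 [-], cum=0
Step 2: p0@ESC p1@ESC p2@(3,3) p3@ESC -> at (4,4): 0 [-], cum=0
Step 3: p0@ESC p1@ESC p2@ESC p3@ESC -> at (4,4): 0 [-], cum=0
Total visits = 0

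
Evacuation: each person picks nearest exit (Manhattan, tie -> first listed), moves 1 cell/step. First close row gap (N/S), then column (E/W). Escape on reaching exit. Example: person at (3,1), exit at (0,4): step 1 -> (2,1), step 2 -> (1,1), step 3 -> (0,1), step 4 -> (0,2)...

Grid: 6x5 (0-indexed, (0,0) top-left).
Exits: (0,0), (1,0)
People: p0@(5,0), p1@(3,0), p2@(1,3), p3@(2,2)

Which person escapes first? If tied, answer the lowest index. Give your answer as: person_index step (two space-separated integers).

Step 1: p0:(5,0)->(4,0) | p1:(3,0)->(2,0) | p2:(1,3)->(1,2) | p3:(2,2)->(1,2)
Step 2: p0:(4,0)->(3,0) | p1:(2,0)->(1,0)->EXIT | p2:(1,2)->(1,1) | p3:(1,2)->(1,1)
Step 3: p0:(3,0)->(2,0) | p1:escaped | p2:(1,1)->(1,0)->EXIT | p3:(1,1)->(1,0)->EXIT
Step 4: p0:(2,0)->(1,0)->EXIT | p1:escaped | p2:escaped | p3:escaped
Exit steps: [4, 2, 3, 3]
First to escape: p1 at step 2

Answer: 1 2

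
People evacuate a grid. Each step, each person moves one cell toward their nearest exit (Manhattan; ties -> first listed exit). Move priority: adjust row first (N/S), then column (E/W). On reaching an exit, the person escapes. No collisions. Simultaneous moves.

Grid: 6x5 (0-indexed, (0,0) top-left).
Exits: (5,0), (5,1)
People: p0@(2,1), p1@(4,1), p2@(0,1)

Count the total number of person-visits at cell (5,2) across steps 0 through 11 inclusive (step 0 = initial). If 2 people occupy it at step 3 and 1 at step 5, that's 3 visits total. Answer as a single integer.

Answer: 0

Derivation:
Step 0: p0@(2,1) p1@(4,1) p2@(0,1) -> at (5,2): 0 [-], cum=0
Step 1: p0@(3,1) p1@ESC p2@(1,1) -> at (5,2): 0 [-], cum=0
Step 2: p0@(4,1) p1@ESC p2@(2,1) -> at (5,2): 0 [-], cum=0
Step 3: p0@ESC p1@ESC p2@(3,1) -> at (5,2): 0 [-], cum=0
Step 4: p0@ESC p1@ESC p2@(4,1) -> at (5,2): 0 [-], cum=0
Step 5: p0@ESC p1@ESC p2@ESC -> at (5,2): 0 [-], cum=0
Total visits = 0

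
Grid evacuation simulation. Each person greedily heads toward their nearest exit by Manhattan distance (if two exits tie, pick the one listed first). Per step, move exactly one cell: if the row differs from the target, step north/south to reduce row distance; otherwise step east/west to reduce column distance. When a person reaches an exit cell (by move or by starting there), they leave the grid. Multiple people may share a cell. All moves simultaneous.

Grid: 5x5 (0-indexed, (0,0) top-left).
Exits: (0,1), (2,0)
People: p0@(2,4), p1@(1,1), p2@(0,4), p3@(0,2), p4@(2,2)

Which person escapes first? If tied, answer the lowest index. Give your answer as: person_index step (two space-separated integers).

Answer: 1 1

Derivation:
Step 1: p0:(2,4)->(2,3) | p1:(1,1)->(0,1)->EXIT | p2:(0,4)->(0,3) | p3:(0,2)->(0,1)->EXIT | p4:(2,2)->(2,1)
Step 2: p0:(2,3)->(2,2) | p1:escaped | p2:(0,3)->(0,2) | p3:escaped | p4:(2,1)->(2,0)->EXIT
Step 3: p0:(2,2)->(2,1) | p1:escaped | p2:(0,2)->(0,1)->EXIT | p3:escaped | p4:escaped
Step 4: p0:(2,1)->(2,0)->EXIT | p1:escaped | p2:escaped | p3:escaped | p4:escaped
Exit steps: [4, 1, 3, 1, 2]
First to escape: p1 at step 1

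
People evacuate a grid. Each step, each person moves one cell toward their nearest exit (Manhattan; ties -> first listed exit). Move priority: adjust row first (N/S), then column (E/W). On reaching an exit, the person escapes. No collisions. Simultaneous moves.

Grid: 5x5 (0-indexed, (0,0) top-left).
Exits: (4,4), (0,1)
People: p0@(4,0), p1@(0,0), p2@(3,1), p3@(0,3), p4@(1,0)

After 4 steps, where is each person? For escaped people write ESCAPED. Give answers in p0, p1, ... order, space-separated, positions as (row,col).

Step 1: p0:(4,0)->(4,1) | p1:(0,0)->(0,1)->EXIT | p2:(3,1)->(2,1) | p3:(0,3)->(0,2) | p4:(1,0)->(0,0)
Step 2: p0:(4,1)->(4,2) | p1:escaped | p2:(2,1)->(1,1) | p3:(0,2)->(0,1)->EXIT | p4:(0,0)->(0,1)->EXIT
Step 3: p0:(4,2)->(4,3) | p1:escaped | p2:(1,1)->(0,1)->EXIT | p3:escaped | p4:escaped
Step 4: p0:(4,3)->(4,4)->EXIT | p1:escaped | p2:escaped | p3:escaped | p4:escaped

ESCAPED ESCAPED ESCAPED ESCAPED ESCAPED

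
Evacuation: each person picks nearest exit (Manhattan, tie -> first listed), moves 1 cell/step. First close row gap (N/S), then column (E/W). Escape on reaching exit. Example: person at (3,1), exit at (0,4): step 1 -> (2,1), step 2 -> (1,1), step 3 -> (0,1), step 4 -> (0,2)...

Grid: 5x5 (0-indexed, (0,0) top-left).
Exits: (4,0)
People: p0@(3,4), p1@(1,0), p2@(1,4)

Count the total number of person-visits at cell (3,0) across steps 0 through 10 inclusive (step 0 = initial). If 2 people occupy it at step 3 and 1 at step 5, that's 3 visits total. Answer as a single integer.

Step 0: p0@(3,4) p1@(1,0) p2@(1,4) -> at (3,0): 0 [-], cum=0
Step 1: p0@(4,4) p1@(2,0) p2@(2,4) -> at (3,0): 0 [-], cum=0
Step 2: p0@(4,3) p1@(3,0) p2@(3,4) -> at (3,0): 1 [p1], cum=1
Step 3: p0@(4,2) p1@ESC p2@(4,4) -> at (3,0): 0 [-], cum=1
Step 4: p0@(4,1) p1@ESC p2@(4,3) -> at (3,0): 0 [-], cum=1
Step 5: p0@ESC p1@ESC p2@(4,2) -> at (3,0): 0 [-], cum=1
Step 6: p0@ESC p1@ESC p2@(4,1) -> at (3,0): 0 [-], cum=1
Step 7: p0@ESC p1@ESC p2@ESC -> at (3,0): 0 [-], cum=1
Total visits = 1

Answer: 1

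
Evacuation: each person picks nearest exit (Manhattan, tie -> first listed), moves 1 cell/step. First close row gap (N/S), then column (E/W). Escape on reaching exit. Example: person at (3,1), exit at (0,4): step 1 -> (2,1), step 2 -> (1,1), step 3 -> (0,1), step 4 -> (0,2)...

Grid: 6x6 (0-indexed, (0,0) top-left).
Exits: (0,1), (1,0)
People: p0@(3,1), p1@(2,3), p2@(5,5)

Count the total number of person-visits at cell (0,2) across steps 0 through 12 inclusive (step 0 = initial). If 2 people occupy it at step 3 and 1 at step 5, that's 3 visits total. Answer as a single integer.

Step 0: p0@(3,1) p1@(2,3) p2@(5,5) -> at (0,2): 0 [-], cum=0
Step 1: p0@(2,1) p1@(1,3) p2@(4,5) -> at (0,2): 0 [-], cum=0
Step 2: p0@(1,1) p1@(0,3) p2@(3,5) -> at (0,2): 0 [-], cum=0
Step 3: p0@ESC p1@(0,2) p2@(2,5) -> at (0,2): 1 [p1], cum=1
Step 4: p0@ESC p1@ESC p2@(1,5) -> at (0,2): 0 [-], cum=1
Step 5: p0@ESC p1@ESC p2@(0,5) -> at (0,2): 0 [-], cum=1
Step 6: p0@ESC p1@ESC p2@(0,4) -> at (0,2): 0 [-], cum=1
Step 7: p0@ESC p1@ESC p2@(0,3) -> at (0,2): 0 [-], cum=1
Step 8: p0@ESC p1@ESC p2@(0,2) -> at (0,2): 1 [p2], cum=2
Step 9: p0@ESC p1@ESC p2@ESC -> at (0,2): 0 [-], cum=2
Total visits = 2

Answer: 2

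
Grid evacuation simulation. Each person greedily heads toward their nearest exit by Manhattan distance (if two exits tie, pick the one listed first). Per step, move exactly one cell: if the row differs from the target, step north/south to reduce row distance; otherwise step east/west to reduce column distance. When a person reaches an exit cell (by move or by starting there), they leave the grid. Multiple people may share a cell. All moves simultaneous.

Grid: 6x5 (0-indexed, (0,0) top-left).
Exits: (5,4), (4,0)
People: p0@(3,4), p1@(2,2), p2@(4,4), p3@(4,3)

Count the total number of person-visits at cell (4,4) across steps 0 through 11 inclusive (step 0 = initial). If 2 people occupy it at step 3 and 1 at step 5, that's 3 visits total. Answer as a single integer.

Answer: 2

Derivation:
Step 0: p0@(3,4) p1@(2,2) p2@(4,4) p3@(4,3) -> at (4,4): 1 [p2], cum=1
Step 1: p0@(4,4) p1@(3,2) p2@ESC p3@(5,3) -> at (4,4): 1 [p0], cum=2
Step 2: p0@ESC p1@(4,2) p2@ESC p3@ESC -> at (4,4): 0 [-], cum=2
Step 3: p0@ESC p1@(4,1) p2@ESC p3@ESC -> at (4,4): 0 [-], cum=2
Step 4: p0@ESC p1@ESC p2@ESC p3@ESC -> at (4,4): 0 [-], cum=2
Total visits = 2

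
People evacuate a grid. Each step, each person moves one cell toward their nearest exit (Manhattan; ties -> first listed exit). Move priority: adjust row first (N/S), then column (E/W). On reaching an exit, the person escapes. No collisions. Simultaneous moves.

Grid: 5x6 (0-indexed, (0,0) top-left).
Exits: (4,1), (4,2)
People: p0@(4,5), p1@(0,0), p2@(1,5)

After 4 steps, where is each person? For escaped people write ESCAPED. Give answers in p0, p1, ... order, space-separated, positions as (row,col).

Step 1: p0:(4,5)->(4,4) | p1:(0,0)->(1,0) | p2:(1,5)->(2,5)
Step 2: p0:(4,4)->(4,3) | p1:(1,0)->(2,0) | p2:(2,5)->(3,5)
Step 3: p0:(4,3)->(4,2)->EXIT | p1:(2,0)->(3,0) | p2:(3,5)->(4,5)
Step 4: p0:escaped | p1:(3,0)->(4,0) | p2:(4,5)->(4,4)

ESCAPED (4,0) (4,4)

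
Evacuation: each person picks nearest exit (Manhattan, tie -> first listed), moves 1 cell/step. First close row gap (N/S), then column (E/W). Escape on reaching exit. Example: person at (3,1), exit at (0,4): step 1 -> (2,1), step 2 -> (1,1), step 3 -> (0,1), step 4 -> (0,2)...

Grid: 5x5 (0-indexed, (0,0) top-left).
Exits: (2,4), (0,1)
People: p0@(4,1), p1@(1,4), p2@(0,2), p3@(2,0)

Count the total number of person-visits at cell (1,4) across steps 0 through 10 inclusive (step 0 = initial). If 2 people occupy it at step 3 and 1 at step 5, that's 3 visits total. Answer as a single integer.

Answer: 1

Derivation:
Step 0: p0@(4,1) p1@(1,4) p2@(0,2) p3@(2,0) -> at (1,4): 1 [p1], cum=1
Step 1: p0@(3,1) p1@ESC p2@ESC p3@(1,0) -> at (1,4): 0 [-], cum=1
Step 2: p0@(2,1) p1@ESC p2@ESC p3@(0,0) -> at (1,4): 0 [-], cum=1
Step 3: p0@(1,1) p1@ESC p2@ESC p3@ESC -> at (1,4): 0 [-], cum=1
Step 4: p0@ESC p1@ESC p2@ESC p3@ESC -> at (1,4): 0 [-], cum=1
Total visits = 1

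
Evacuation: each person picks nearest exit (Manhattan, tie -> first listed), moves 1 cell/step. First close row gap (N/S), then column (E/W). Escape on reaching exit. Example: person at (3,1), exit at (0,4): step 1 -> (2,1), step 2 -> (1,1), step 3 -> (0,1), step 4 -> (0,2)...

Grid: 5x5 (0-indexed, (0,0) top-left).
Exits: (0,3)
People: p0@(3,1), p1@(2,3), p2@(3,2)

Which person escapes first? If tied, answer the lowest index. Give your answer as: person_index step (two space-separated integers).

Answer: 1 2

Derivation:
Step 1: p0:(3,1)->(2,1) | p1:(2,3)->(1,3) | p2:(3,2)->(2,2)
Step 2: p0:(2,1)->(1,1) | p1:(1,3)->(0,3)->EXIT | p2:(2,2)->(1,2)
Step 3: p0:(1,1)->(0,1) | p1:escaped | p2:(1,2)->(0,2)
Step 4: p0:(0,1)->(0,2) | p1:escaped | p2:(0,2)->(0,3)->EXIT
Step 5: p0:(0,2)->(0,3)->EXIT | p1:escaped | p2:escaped
Exit steps: [5, 2, 4]
First to escape: p1 at step 2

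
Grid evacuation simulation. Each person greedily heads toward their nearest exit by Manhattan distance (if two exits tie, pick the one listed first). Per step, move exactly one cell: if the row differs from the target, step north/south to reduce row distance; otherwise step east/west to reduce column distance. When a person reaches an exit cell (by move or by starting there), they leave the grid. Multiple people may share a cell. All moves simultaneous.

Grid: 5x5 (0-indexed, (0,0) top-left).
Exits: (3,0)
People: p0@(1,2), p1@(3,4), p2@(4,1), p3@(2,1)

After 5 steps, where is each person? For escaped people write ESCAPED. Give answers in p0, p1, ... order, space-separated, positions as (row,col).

Step 1: p0:(1,2)->(2,2) | p1:(3,4)->(3,3) | p2:(4,1)->(3,1) | p3:(2,1)->(3,1)
Step 2: p0:(2,2)->(3,2) | p1:(3,3)->(3,2) | p2:(3,1)->(3,0)->EXIT | p3:(3,1)->(3,0)->EXIT
Step 3: p0:(3,2)->(3,1) | p1:(3,2)->(3,1) | p2:escaped | p3:escaped
Step 4: p0:(3,1)->(3,0)->EXIT | p1:(3,1)->(3,0)->EXIT | p2:escaped | p3:escaped

ESCAPED ESCAPED ESCAPED ESCAPED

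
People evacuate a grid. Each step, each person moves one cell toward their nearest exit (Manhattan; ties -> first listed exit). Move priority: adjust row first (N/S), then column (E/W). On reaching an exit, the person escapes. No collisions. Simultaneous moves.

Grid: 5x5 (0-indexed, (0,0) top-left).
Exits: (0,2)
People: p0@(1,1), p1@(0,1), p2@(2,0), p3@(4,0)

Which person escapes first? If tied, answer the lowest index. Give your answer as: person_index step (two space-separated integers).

Answer: 1 1

Derivation:
Step 1: p0:(1,1)->(0,1) | p1:(0,1)->(0,2)->EXIT | p2:(2,0)->(1,0) | p3:(4,0)->(3,0)
Step 2: p0:(0,1)->(0,2)->EXIT | p1:escaped | p2:(1,0)->(0,0) | p3:(3,0)->(2,0)
Step 3: p0:escaped | p1:escaped | p2:(0,0)->(0,1) | p3:(2,0)->(1,0)
Step 4: p0:escaped | p1:escaped | p2:(0,1)->(0,2)->EXIT | p3:(1,0)->(0,0)
Step 5: p0:escaped | p1:escaped | p2:escaped | p3:(0,0)->(0,1)
Step 6: p0:escaped | p1:escaped | p2:escaped | p3:(0,1)->(0,2)->EXIT
Exit steps: [2, 1, 4, 6]
First to escape: p1 at step 1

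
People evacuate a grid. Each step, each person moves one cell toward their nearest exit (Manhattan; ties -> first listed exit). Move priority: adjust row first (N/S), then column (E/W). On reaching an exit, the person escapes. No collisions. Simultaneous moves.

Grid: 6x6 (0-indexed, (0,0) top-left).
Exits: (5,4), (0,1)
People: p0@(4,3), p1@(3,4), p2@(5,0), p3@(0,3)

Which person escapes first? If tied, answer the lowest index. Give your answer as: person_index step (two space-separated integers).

Step 1: p0:(4,3)->(5,3) | p1:(3,4)->(4,4) | p2:(5,0)->(5,1) | p3:(0,3)->(0,2)
Step 2: p0:(5,3)->(5,4)->EXIT | p1:(4,4)->(5,4)->EXIT | p2:(5,1)->(5,2) | p3:(0,2)->(0,1)->EXIT
Step 3: p0:escaped | p1:escaped | p2:(5,2)->(5,3) | p3:escaped
Step 4: p0:escaped | p1:escaped | p2:(5,3)->(5,4)->EXIT | p3:escaped
Exit steps: [2, 2, 4, 2]
First to escape: p0 at step 2

Answer: 0 2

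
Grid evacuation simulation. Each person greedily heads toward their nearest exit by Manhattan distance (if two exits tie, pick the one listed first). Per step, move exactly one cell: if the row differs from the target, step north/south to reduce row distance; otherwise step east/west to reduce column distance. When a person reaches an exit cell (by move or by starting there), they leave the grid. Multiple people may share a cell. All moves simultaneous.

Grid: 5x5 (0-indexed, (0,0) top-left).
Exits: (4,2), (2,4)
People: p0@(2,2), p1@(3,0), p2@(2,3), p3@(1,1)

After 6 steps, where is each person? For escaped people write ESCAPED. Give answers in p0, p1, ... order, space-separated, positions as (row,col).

Step 1: p0:(2,2)->(3,2) | p1:(3,0)->(4,0) | p2:(2,3)->(2,4)->EXIT | p3:(1,1)->(2,1)
Step 2: p0:(3,2)->(4,2)->EXIT | p1:(4,0)->(4,1) | p2:escaped | p3:(2,1)->(3,1)
Step 3: p0:escaped | p1:(4,1)->(4,2)->EXIT | p2:escaped | p3:(3,1)->(4,1)
Step 4: p0:escaped | p1:escaped | p2:escaped | p3:(4,1)->(4,2)->EXIT

ESCAPED ESCAPED ESCAPED ESCAPED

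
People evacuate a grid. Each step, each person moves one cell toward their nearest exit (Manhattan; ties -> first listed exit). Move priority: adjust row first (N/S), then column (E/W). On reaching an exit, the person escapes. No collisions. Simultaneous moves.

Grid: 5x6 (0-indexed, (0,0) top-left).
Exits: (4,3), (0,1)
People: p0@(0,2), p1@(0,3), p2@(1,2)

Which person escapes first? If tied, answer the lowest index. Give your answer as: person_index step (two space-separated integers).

Step 1: p0:(0,2)->(0,1)->EXIT | p1:(0,3)->(0,2) | p2:(1,2)->(0,2)
Step 2: p0:escaped | p1:(0,2)->(0,1)->EXIT | p2:(0,2)->(0,1)->EXIT
Exit steps: [1, 2, 2]
First to escape: p0 at step 1

Answer: 0 1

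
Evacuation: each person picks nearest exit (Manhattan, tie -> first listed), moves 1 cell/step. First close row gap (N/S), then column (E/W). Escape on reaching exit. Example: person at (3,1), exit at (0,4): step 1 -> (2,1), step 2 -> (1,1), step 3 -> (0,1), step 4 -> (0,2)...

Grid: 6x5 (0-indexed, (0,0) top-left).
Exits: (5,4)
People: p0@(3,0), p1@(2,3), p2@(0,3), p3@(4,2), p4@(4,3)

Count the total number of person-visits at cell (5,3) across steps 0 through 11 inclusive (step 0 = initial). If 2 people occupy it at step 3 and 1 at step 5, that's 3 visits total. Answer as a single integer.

Answer: 5

Derivation:
Step 0: p0@(3,0) p1@(2,3) p2@(0,3) p3@(4,2) p4@(4,3) -> at (5,3): 0 [-], cum=0
Step 1: p0@(4,0) p1@(3,3) p2@(1,3) p3@(5,2) p4@(5,3) -> at (5,3): 1 [p4], cum=1
Step 2: p0@(5,0) p1@(4,3) p2@(2,3) p3@(5,3) p4@ESC -> at (5,3): 1 [p3], cum=2
Step 3: p0@(5,1) p1@(5,3) p2@(3,3) p3@ESC p4@ESC -> at (5,3): 1 [p1], cum=3
Step 4: p0@(5,2) p1@ESC p2@(4,3) p3@ESC p4@ESC -> at (5,3): 0 [-], cum=3
Step 5: p0@(5,3) p1@ESC p2@(5,3) p3@ESC p4@ESC -> at (5,3): 2 [p0,p2], cum=5
Step 6: p0@ESC p1@ESC p2@ESC p3@ESC p4@ESC -> at (5,3): 0 [-], cum=5
Total visits = 5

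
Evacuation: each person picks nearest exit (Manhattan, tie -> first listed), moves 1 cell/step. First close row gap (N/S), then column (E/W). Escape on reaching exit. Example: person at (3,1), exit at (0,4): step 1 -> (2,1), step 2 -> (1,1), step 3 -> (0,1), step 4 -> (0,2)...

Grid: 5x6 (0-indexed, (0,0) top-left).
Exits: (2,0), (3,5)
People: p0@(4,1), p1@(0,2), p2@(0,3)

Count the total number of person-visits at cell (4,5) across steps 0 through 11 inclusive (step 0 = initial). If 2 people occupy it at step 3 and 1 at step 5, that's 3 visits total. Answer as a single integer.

Step 0: p0@(4,1) p1@(0,2) p2@(0,3) -> at (4,5): 0 [-], cum=0
Step 1: p0@(3,1) p1@(1,2) p2@(1,3) -> at (4,5): 0 [-], cum=0
Step 2: p0@(2,1) p1@(2,2) p2@(2,3) -> at (4,5): 0 [-], cum=0
Step 3: p0@ESC p1@(2,1) p2@(2,2) -> at (4,5): 0 [-], cum=0
Step 4: p0@ESC p1@ESC p2@(2,1) -> at (4,5): 0 [-], cum=0
Step 5: p0@ESC p1@ESC p2@ESC -> at (4,5): 0 [-], cum=0
Total visits = 0

Answer: 0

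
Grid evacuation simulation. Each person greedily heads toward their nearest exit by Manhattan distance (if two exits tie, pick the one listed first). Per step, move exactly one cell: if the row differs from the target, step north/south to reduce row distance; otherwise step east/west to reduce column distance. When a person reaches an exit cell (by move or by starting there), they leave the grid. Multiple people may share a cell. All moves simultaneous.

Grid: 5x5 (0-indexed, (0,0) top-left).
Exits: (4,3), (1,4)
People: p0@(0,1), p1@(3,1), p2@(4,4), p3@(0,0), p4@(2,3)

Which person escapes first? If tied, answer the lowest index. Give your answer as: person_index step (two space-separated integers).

Answer: 2 1

Derivation:
Step 1: p0:(0,1)->(1,1) | p1:(3,1)->(4,1) | p2:(4,4)->(4,3)->EXIT | p3:(0,0)->(1,0) | p4:(2,3)->(3,3)
Step 2: p0:(1,1)->(1,2) | p1:(4,1)->(4,2) | p2:escaped | p3:(1,0)->(1,1) | p4:(3,3)->(4,3)->EXIT
Step 3: p0:(1,2)->(1,3) | p1:(4,2)->(4,3)->EXIT | p2:escaped | p3:(1,1)->(1,2) | p4:escaped
Step 4: p0:(1,3)->(1,4)->EXIT | p1:escaped | p2:escaped | p3:(1,2)->(1,3) | p4:escaped
Step 5: p0:escaped | p1:escaped | p2:escaped | p3:(1,3)->(1,4)->EXIT | p4:escaped
Exit steps: [4, 3, 1, 5, 2]
First to escape: p2 at step 1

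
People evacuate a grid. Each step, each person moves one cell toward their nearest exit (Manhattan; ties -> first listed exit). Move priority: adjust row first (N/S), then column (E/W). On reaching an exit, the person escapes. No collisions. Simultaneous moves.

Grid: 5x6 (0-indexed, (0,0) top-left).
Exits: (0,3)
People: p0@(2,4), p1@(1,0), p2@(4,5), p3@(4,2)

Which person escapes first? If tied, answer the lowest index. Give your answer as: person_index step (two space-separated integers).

Step 1: p0:(2,4)->(1,4) | p1:(1,0)->(0,0) | p2:(4,5)->(3,5) | p3:(4,2)->(3,2)
Step 2: p0:(1,4)->(0,4) | p1:(0,0)->(0,1) | p2:(3,5)->(2,5) | p3:(3,2)->(2,2)
Step 3: p0:(0,4)->(0,3)->EXIT | p1:(0,1)->(0,2) | p2:(2,5)->(1,5) | p3:(2,2)->(1,2)
Step 4: p0:escaped | p1:(0,2)->(0,3)->EXIT | p2:(1,5)->(0,5) | p3:(1,2)->(0,2)
Step 5: p0:escaped | p1:escaped | p2:(0,5)->(0,4) | p3:(0,2)->(0,3)->EXIT
Step 6: p0:escaped | p1:escaped | p2:(0,4)->(0,3)->EXIT | p3:escaped
Exit steps: [3, 4, 6, 5]
First to escape: p0 at step 3

Answer: 0 3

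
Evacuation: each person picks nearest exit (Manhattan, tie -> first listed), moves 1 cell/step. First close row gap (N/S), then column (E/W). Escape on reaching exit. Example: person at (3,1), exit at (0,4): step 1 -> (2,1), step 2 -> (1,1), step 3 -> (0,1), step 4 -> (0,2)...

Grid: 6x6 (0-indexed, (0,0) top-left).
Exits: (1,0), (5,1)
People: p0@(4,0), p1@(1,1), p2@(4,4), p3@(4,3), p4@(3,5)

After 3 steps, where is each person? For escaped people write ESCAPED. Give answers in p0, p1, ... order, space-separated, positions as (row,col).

Step 1: p0:(4,0)->(5,0) | p1:(1,1)->(1,0)->EXIT | p2:(4,4)->(5,4) | p3:(4,3)->(5,3) | p4:(3,5)->(4,5)
Step 2: p0:(5,0)->(5,1)->EXIT | p1:escaped | p2:(5,4)->(5,3) | p3:(5,3)->(5,2) | p4:(4,5)->(5,5)
Step 3: p0:escaped | p1:escaped | p2:(5,3)->(5,2) | p3:(5,2)->(5,1)->EXIT | p4:(5,5)->(5,4)

ESCAPED ESCAPED (5,2) ESCAPED (5,4)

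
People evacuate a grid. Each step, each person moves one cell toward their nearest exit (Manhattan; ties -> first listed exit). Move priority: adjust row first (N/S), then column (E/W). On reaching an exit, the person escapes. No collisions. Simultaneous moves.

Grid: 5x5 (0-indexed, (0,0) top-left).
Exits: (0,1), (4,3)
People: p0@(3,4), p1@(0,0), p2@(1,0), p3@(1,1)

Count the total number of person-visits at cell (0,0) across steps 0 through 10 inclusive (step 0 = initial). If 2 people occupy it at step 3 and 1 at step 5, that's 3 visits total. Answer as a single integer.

Answer: 2

Derivation:
Step 0: p0@(3,4) p1@(0,0) p2@(1,0) p3@(1,1) -> at (0,0): 1 [p1], cum=1
Step 1: p0@(4,4) p1@ESC p2@(0,0) p3@ESC -> at (0,0): 1 [p2], cum=2
Step 2: p0@ESC p1@ESC p2@ESC p3@ESC -> at (0,0): 0 [-], cum=2
Total visits = 2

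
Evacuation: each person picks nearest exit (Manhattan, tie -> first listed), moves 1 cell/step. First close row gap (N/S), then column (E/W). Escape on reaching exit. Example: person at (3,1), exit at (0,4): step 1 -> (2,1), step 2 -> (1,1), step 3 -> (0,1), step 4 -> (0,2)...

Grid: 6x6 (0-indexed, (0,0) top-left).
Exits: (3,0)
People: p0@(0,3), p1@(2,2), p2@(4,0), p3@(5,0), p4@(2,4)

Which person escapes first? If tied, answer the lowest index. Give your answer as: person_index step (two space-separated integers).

Step 1: p0:(0,3)->(1,3) | p1:(2,2)->(3,2) | p2:(4,0)->(3,0)->EXIT | p3:(5,0)->(4,0) | p4:(2,4)->(3,4)
Step 2: p0:(1,3)->(2,3) | p1:(3,2)->(3,1) | p2:escaped | p3:(4,0)->(3,0)->EXIT | p4:(3,4)->(3,3)
Step 3: p0:(2,3)->(3,3) | p1:(3,1)->(3,0)->EXIT | p2:escaped | p3:escaped | p4:(3,3)->(3,2)
Step 4: p0:(3,3)->(3,2) | p1:escaped | p2:escaped | p3:escaped | p4:(3,2)->(3,1)
Step 5: p0:(3,2)->(3,1) | p1:escaped | p2:escaped | p3:escaped | p4:(3,1)->(3,0)->EXIT
Step 6: p0:(3,1)->(3,0)->EXIT | p1:escaped | p2:escaped | p3:escaped | p4:escaped
Exit steps: [6, 3, 1, 2, 5]
First to escape: p2 at step 1

Answer: 2 1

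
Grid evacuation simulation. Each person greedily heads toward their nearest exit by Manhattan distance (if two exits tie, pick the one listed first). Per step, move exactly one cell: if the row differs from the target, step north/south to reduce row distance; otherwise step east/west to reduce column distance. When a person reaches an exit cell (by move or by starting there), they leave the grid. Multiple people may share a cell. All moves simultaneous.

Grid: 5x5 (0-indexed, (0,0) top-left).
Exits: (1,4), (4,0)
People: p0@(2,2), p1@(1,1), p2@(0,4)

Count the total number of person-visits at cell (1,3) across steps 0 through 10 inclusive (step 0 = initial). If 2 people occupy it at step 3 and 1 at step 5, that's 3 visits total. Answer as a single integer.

Step 0: p0@(2,2) p1@(1,1) p2@(0,4) -> at (1,3): 0 [-], cum=0
Step 1: p0@(1,2) p1@(1,2) p2@ESC -> at (1,3): 0 [-], cum=0
Step 2: p0@(1,3) p1@(1,3) p2@ESC -> at (1,3): 2 [p0,p1], cum=2
Step 3: p0@ESC p1@ESC p2@ESC -> at (1,3): 0 [-], cum=2
Total visits = 2

Answer: 2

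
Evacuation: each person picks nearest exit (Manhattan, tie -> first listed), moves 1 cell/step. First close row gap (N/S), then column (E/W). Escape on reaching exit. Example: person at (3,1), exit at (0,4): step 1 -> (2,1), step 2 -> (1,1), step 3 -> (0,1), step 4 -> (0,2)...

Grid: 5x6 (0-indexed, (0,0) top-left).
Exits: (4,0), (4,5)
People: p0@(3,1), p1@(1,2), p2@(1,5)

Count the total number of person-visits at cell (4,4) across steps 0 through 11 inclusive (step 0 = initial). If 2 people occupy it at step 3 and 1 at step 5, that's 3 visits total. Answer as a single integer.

Step 0: p0@(3,1) p1@(1,2) p2@(1,5) -> at (4,4): 0 [-], cum=0
Step 1: p0@(4,1) p1@(2,2) p2@(2,5) -> at (4,4): 0 [-], cum=0
Step 2: p0@ESC p1@(3,2) p2@(3,5) -> at (4,4): 0 [-], cum=0
Step 3: p0@ESC p1@(4,2) p2@ESC -> at (4,4): 0 [-], cum=0
Step 4: p0@ESC p1@(4,1) p2@ESC -> at (4,4): 0 [-], cum=0
Step 5: p0@ESC p1@ESC p2@ESC -> at (4,4): 0 [-], cum=0
Total visits = 0

Answer: 0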